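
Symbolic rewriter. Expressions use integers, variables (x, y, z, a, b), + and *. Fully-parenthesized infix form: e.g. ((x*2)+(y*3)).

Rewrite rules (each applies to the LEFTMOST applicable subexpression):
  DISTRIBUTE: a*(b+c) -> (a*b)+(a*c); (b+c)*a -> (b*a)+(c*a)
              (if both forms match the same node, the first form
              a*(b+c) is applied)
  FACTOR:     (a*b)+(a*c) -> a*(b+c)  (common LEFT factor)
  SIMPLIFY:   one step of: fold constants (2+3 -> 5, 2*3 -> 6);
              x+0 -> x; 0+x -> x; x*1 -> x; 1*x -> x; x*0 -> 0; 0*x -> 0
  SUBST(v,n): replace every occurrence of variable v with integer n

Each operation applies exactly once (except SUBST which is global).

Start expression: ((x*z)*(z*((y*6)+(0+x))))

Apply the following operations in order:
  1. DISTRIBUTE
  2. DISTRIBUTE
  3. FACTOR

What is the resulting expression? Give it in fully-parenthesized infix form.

Answer: ((x*z)*((z*(y*6))+(z*(0+x))))

Derivation:
Start: ((x*z)*(z*((y*6)+(0+x))))
Apply DISTRIBUTE at R (target: (z*((y*6)+(0+x)))): ((x*z)*(z*((y*6)+(0+x)))) -> ((x*z)*((z*(y*6))+(z*(0+x))))
Apply DISTRIBUTE at root (target: ((x*z)*((z*(y*6))+(z*(0+x))))): ((x*z)*((z*(y*6))+(z*(0+x)))) -> (((x*z)*(z*(y*6)))+((x*z)*(z*(0+x))))
Apply FACTOR at root (target: (((x*z)*(z*(y*6)))+((x*z)*(z*(0+x))))): (((x*z)*(z*(y*6)))+((x*z)*(z*(0+x)))) -> ((x*z)*((z*(y*6))+(z*(0+x))))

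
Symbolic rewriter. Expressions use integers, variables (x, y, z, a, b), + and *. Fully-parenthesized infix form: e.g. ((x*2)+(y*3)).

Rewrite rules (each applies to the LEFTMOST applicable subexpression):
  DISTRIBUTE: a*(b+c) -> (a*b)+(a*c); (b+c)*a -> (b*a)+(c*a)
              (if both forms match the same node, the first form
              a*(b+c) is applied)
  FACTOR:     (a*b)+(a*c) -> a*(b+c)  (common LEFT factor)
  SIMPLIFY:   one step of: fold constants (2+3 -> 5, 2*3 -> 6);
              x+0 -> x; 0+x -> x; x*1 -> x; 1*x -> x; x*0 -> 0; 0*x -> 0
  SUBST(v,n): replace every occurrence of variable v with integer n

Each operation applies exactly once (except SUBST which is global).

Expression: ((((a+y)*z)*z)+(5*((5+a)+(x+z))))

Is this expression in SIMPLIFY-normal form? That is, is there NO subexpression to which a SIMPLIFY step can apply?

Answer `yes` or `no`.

Expression: ((((a+y)*z)*z)+(5*((5+a)+(x+z))))
Scanning for simplifiable subexpressions (pre-order)...
  at root: ((((a+y)*z)*z)+(5*((5+a)+(x+z)))) (not simplifiable)
  at L: (((a+y)*z)*z) (not simplifiable)
  at LL: ((a+y)*z) (not simplifiable)
  at LLL: (a+y) (not simplifiable)
  at R: (5*((5+a)+(x+z))) (not simplifiable)
  at RR: ((5+a)+(x+z)) (not simplifiable)
  at RRL: (5+a) (not simplifiable)
  at RRR: (x+z) (not simplifiable)
Result: no simplifiable subexpression found -> normal form.

Answer: yes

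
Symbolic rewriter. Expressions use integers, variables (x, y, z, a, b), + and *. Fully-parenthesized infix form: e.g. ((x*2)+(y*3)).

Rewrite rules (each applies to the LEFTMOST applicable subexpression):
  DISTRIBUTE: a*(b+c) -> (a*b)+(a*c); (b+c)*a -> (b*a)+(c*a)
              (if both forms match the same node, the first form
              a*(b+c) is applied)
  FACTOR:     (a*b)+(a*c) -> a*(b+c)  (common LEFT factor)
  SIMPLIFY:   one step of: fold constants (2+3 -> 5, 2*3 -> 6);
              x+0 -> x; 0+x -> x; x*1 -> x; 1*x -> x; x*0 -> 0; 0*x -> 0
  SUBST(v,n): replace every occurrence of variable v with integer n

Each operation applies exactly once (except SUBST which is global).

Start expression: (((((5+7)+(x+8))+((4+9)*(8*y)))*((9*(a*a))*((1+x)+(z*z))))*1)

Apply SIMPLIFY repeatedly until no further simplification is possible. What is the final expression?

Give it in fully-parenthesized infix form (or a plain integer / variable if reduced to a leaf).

Start: (((((5+7)+(x+8))+((4+9)*(8*y)))*((9*(a*a))*((1+x)+(z*z))))*1)
Step 1: at root: (((((5+7)+(x+8))+((4+9)*(8*y)))*((9*(a*a))*((1+x)+(z*z))))*1) -> ((((5+7)+(x+8))+((4+9)*(8*y)))*((9*(a*a))*((1+x)+(z*z)))); overall: (((((5+7)+(x+8))+((4+9)*(8*y)))*((9*(a*a))*((1+x)+(z*z))))*1) -> ((((5+7)+(x+8))+((4+9)*(8*y)))*((9*(a*a))*((1+x)+(z*z))))
Step 2: at LLL: (5+7) -> 12; overall: ((((5+7)+(x+8))+((4+9)*(8*y)))*((9*(a*a))*((1+x)+(z*z)))) -> (((12+(x+8))+((4+9)*(8*y)))*((9*(a*a))*((1+x)+(z*z))))
Step 3: at LRL: (4+9) -> 13; overall: (((12+(x+8))+((4+9)*(8*y)))*((9*(a*a))*((1+x)+(z*z)))) -> (((12+(x+8))+(13*(8*y)))*((9*(a*a))*((1+x)+(z*z))))
Fixed point: (((12+(x+8))+(13*(8*y)))*((9*(a*a))*((1+x)+(z*z))))

Answer: (((12+(x+8))+(13*(8*y)))*((9*(a*a))*((1+x)+(z*z))))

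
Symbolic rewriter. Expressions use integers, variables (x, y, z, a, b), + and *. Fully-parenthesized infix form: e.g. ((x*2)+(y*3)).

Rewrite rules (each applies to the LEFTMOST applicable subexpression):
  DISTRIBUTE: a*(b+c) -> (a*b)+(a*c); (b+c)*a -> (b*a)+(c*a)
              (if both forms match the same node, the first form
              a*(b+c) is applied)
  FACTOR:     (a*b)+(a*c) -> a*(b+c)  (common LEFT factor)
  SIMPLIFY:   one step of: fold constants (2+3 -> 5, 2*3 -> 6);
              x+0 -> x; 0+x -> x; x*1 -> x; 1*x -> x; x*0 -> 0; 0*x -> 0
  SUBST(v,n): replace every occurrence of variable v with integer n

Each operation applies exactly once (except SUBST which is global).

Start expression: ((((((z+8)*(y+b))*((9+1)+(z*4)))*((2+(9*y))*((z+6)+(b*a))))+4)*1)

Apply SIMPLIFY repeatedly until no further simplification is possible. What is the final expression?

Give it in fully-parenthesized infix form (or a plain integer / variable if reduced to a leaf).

Start: ((((((z+8)*(y+b))*((9+1)+(z*4)))*((2+(9*y))*((z+6)+(b*a))))+4)*1)
Step 1: at root: ((((((z+8)*(y+b))*((9+1)+(z*4)))*((2+(9*y))*((z+6)+(b*a))))+4)*1) -> (((((z+8)*(y+b))*((9+1)+(z*4)))*((2+(9*y))*((z+6)+(b*a))))+4); overall: ((((((z+8)*(y+b))*((9+1)+(z*4)))*((2+(9*y))*((z+6)+(b*a))))+4)*1) -> (((((z+8)*(y+b))*((9+1)+(z*4)))*((2+(9*y))*((z+6)+(b*a))))+4)
Step 2: at LLRL: (9+1) -> 10; overall: (((((z+8)*(y+b))*((9+1)+(z*4)))*((2+(9*y))*((z+6)+(b*a))))+4) -> (((((z+8)*(y+b))*(10+(z*4)))*((2+(9*y))*((z+6)+(b*a))))+4)
Fixed point: (((((z+8)*(y+b))*(10+(z*4)))*((2+(9*y))*((z+6)+(b*a))))+4)

Answer: (((((z+8)*(y+b))*(10+(z*4)))*((2+(9*y))*((z+6)+(b*a))))+4)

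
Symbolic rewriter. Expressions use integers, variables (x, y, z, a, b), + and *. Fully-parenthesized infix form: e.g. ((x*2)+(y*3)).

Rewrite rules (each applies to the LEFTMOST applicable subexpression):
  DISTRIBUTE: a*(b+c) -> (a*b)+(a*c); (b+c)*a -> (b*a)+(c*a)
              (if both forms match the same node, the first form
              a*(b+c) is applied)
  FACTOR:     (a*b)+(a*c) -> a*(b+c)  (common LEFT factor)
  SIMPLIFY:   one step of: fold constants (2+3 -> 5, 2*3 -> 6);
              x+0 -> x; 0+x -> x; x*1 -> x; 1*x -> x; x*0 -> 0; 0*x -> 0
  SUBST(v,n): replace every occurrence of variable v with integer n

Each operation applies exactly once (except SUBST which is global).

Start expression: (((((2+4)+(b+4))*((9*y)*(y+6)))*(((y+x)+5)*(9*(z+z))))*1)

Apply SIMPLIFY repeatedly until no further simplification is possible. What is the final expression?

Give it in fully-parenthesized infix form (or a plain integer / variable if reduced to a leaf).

Answer: (((6+(b+4))*((9*y)*(y+6)))*(((y+x)+5)*(9*(z+z))))

Derivation:
Start: (((((2+4)+(b+4))*((9*y)*(y+6)))*(((y+x)+5)*(9*(z+z))))*1)
Step 1: at root: (((((2+4)+(b+4))*((9*y)*(y+6)))*(((y+x)+5)*(9*(z+z))))*1) -> ((((2+4)+(b+4))*((9*y)*(y+6)))*(((y+x)+5)*(9*(z+z)))); overall: (((((2+4)+(b+4))*((9*y)*(y+6)))*(((y+x)+5)*(9*(z+z))))*1) -> ((((2+4)+(b+4))*((9*y)*(y+6)))*(((y+x)+5)*(9*(z+z))))
Step 2: at LLL: (2+4) -> 6; overall: ((((2+4)+(b+4))*((9*y)*(y+6)))*(((y+x)+5)*(9*(z+z)))) -> (((6+(b+4))*((9*y)*(y+6)))*(((y+x)+5)*(9*(z+z))))
Fixed point: (((6+(b+4))*((9*y)*(y+6)))*(((y+x)+5)*(9*(z+z))))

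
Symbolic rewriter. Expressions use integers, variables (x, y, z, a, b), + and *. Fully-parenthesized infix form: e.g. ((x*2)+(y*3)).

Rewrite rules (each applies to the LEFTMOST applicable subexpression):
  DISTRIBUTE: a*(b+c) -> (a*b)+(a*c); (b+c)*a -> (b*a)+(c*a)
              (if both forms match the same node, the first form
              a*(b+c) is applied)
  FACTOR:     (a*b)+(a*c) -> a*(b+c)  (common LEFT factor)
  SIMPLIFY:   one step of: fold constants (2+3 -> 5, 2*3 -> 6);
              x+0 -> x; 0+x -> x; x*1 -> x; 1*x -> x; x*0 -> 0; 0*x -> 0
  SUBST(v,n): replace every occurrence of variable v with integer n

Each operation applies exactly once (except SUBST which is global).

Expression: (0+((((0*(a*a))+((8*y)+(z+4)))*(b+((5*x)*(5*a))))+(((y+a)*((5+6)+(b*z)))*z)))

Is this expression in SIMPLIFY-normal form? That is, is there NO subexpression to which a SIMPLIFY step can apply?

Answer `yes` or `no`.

Expression: (0+((((0*(a*a))+((8*y)+(z+4)))*(b+((5*x)*(5*a))))+(((y+a)*((5+6)+(b*z)))*z)))
Scanning for simplifiable subexpressions (pre-order)...
  at root: (0+((((0*(a*a))+((8*y)+(z+4)))*(b+((5*x)*(5*a))))+(((y+a)*((5+6)+(b*z)))*z))) (SIMPLIFIABLE)
  at R: ((((0*(a*a))+((8*y)+(z+4)))*(b+((5*x)*(5*a))))+(((y+a)*((5+6)+(b*z)))*z)) (not simplifiable)
  at RL: (((0*(a*a))+((8*y)+(z+4)))*(b+((5*x)*(5*a)))) (not simplifiable)
  at RLL: ((0*(a*a))+((8*y)+(z+4))) (not simplifiable)
  at RLLL: (0*(a*a)) (SIMPLIFIABLE)
  at RLLLR: (a*a) (not simplifiable)
  at RLLR: ((8*y)+(z+4)) (not simplifiable)
  at RLLRL: (8*y) (not simplifiable)
  at RLLRR: (z+4) (not simplifiable)
  at RLR: (b+((5*x)*(5*a))) (not simplifiable)
  at RLRR: ((5*x)*(5*a)) (not simplifiable)
  at RLRRL: (5*x) (not simplifiable)
  at RLRRR: (5*a) (not simplifiable)
  at RR: (((y+a)*((5+6)+(b*z)))*z) (not simplifiable)
  at RRL: ((y+a)*((5+6)+(b*z))) (not simplifiable)
  at RRLL: (y+a) (not simplifiable)
  at RRLR: ((5+6)+(b*z)) (not simplifiable)
  at RRLRL: (5+6) (SIMPLIFIABLE)
  at RRLRR: (b*z) (not simplifiable)
Found simplifiable subexpr at path root: (0+((((0*(a*a))+((8*y)+(z+4)))*(b+((5*x)*(5*a))))+(((y+a)*((5+6)+(b*z)))*z)))
One SIMPLIFY step would give: ((((0*(a*a))+((8*y)+(z+4)))*(b+((5*x)*(5*a))))+(((y+a)*((5+6)+(b*z)))*z))
-> NOT in normal form.

Answer: no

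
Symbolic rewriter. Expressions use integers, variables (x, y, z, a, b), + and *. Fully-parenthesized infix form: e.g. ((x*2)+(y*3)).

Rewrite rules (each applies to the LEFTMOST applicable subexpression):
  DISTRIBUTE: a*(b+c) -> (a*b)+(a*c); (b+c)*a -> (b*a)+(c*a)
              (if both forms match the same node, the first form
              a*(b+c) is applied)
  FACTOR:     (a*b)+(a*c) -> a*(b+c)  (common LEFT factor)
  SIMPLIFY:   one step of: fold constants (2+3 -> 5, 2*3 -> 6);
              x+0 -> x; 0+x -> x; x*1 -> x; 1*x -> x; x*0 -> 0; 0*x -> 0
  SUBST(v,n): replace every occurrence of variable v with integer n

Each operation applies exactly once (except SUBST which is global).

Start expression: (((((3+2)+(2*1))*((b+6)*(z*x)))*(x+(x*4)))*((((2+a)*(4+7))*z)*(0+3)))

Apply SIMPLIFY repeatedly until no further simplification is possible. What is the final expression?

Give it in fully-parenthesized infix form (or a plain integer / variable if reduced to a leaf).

Answer: (((7*((b+6)*(z*x)))*(x+(x*4)))*((((2+a)*11)*z)*3))

Derivation:
Start: (((((3+2)+(2*1))*((b+6)*(z*x)))*(x+(x*4)))*((((2+a)*(4+7))*z)*(0+3)))
Step 1: at LLLL: (3+2) -> 5; overall: (((((3+2)+(2*1))*((b+6)*(z*x)))*(x+(x*4)))*((((2+a)*(4+7))*z)*(0+3))) -> ((((5+(2*1))*((b+6)*(z*x)))*(x+(x*4)))*((((2+a)*(4+7))*z)*(0+3)))
Step 2: at LLLR: (2*1) -> 2; overall: ((((5+(2*1))*((b+6)*(z*x)))*(x+(x*4)))*((((2+a)*(4+7))*z)*(0+3))) -> ((((5+2)*((b+6)*(z*x)))*(x+(x*4)))*((((2+a)*(4+7))*z)*(0+3)))
Step 3: at LLL: (5+2) -> 7; overall: ((((5+2)*((b+6)*(z*x)))*(x+(x*4)))*((((2+a)*(4+7))*z)*(0+3))) -> (((7*((b+6)*(z*x)))*(x+(x*4)))*((((2+a)*(4+7))*z)*(0+3)))
Step 4: at RLLR: (4+7) -> 11; overall: (((7*((b+6)*(z*x)))*(x+(x*4)))*((((2+a)*(4+7))*z)*(0+3))) -> (((7*((b+6)*(z*x)))*(x+(x*4)))*((((2+a)*11)*z)*(0+3)))
Step 5: at RR: (0+3) -> 3; overall: (((7*((b+6)*(z*x)))*(x+(x*4)))*((((2+a)*11)*z)*(0+3))) -> (((7*((b+6)*(z*x)))*(x+(x*4)))*((((2+a)*11)*z)*3))
Fixed point: (((7*((b+6)*(z*x)))*(x+(x*4)))*((((2+a)*11)*z)*3))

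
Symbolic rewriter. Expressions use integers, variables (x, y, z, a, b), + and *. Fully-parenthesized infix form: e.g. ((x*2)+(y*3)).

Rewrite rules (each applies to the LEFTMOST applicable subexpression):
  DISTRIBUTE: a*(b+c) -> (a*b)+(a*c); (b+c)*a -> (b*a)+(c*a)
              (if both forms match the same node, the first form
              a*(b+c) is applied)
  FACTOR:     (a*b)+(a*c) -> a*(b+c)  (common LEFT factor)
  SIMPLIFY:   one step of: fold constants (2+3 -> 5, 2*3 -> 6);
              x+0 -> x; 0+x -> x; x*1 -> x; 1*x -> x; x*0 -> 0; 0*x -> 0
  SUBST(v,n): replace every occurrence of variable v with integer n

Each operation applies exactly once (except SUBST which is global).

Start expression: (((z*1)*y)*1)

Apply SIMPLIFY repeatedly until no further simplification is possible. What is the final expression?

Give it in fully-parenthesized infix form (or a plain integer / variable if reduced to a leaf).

Answer: (z*y)

Derivation:
Start: (((z*1)*y)*1)
Step 1: at root: (((z*1)*y)*1) -> ((z*1)*y); overall: (((z*1)*y)*1) -> ((z*1)*y)
Step 2: at L: (z*1) -> z; overall: ((z*1)*y) -> (z*y)
Fixed point: (z*y)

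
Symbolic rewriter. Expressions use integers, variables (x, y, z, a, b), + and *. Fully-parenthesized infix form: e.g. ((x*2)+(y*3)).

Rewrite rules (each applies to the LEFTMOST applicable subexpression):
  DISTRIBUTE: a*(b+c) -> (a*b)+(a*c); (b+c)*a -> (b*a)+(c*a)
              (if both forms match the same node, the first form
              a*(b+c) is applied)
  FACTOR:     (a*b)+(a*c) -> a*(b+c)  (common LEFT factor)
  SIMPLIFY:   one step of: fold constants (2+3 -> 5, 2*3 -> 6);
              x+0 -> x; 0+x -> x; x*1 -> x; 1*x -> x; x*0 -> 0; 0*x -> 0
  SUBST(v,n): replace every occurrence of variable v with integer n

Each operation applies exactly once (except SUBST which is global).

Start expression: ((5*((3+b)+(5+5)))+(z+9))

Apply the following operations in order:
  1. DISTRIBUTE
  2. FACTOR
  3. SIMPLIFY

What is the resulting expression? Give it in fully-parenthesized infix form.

Start: ((5*((3+b)+(5+5)))+(z+9))
Apply DISTRIBUTE at L (target: (5*((3+b)+(5+5)))): ((5*((3+b)+(5+5)))+(z+9)) -> (((5*(3+b))+(5*(5+5)))+(z+9))
Apply FACTOR at L (target: ((5*(3+b))+(5*(5+5)))): (((5*(3+b))+(5*(5+5)))+(z+9)) -> ((5*((3+b)+(5+5)))+(z+9))
Apply SIMPLIFY at LRR (target: (5+5)): ((5*((3+b)+(5+5)))+(z+9)) -> ((5*((3+b)+10))+(z+9))

Answer: ((5*((3+b)+10))+(z+9))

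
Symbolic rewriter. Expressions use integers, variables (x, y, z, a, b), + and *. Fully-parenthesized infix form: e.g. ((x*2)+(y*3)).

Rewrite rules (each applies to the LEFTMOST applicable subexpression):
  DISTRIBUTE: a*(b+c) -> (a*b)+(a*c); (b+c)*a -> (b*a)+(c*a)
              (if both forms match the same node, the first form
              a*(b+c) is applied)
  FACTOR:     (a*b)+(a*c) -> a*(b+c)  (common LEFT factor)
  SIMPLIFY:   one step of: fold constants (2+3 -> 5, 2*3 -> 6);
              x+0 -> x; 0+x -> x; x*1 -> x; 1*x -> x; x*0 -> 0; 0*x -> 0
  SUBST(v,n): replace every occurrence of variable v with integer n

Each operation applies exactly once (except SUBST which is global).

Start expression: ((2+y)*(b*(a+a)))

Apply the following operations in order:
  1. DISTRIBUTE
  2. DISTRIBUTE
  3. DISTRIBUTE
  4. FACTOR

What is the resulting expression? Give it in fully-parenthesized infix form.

Start: ((2+y)*(b*(a+a)))
Apply DISTRIBUTE at root (target: ((2+y)*(b*(a+a)))): ((2+y)*(b*(a+a))) -> ((2*(b*(a+a)))+(y*(b*(a+a))))
Apply DISTRIBUTE at LR (target: (b*(a+a))): ((2*(b*(a+a)))+(y*(b*(a+a)))) -> ((2*((b*a)+(b*a)))+(y*(b*(a+a))))
Apply DISTRIBUTE at L (target: (2*((b*a)+(b*a)))): ((2*((b*a)+(b*a)))+(y*(b*(a+a)))) -> (((2*(b*a))+(2*(b*a)))+(y*(b*(a+a))))
Apply FACTOR at L (target: ((2*(b*a))+(2*(b*a)))): (((2*(b*a))+(2*(b*a)))+(y*(b*(a+a)))) -> ((2*((b*a)+(b*a)))+(y*(b*(a+a))))

Answer: ((2*((b*a)+(b*a)))+(y*(b*(a+a))))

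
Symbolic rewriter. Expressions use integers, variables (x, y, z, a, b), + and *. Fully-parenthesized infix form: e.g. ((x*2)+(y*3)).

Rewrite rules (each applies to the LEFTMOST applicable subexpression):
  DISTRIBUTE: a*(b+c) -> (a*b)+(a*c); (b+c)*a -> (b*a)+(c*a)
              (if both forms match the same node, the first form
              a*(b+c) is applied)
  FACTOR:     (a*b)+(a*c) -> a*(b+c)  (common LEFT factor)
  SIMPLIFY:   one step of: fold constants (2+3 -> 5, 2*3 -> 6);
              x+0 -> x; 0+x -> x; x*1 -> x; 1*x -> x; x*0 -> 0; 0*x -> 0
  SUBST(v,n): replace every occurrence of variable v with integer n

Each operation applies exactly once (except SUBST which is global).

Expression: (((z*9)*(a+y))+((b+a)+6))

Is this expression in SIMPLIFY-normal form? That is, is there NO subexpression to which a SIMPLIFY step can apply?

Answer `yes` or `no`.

Expression: (((z*9)*(a+y))+((b+a)+6))
Scanning for simplifiable subexpressions (pre-order)...
  at root: (((z*9)*(a+y))+((b+a)+6)) (not simplifiable)
  at L: ((z*9)*(a+y)) (not simplifiable)
  at LL: (z*9) (not simplifiable)
  at LR: (a+y) (not simplifiable)
  at R: ((b+a)+6) (not simplifiable)
  at RL: (b+a) (not simplifiable)
Result: no simplifiable subexpression found -> normal form.

Answer: yes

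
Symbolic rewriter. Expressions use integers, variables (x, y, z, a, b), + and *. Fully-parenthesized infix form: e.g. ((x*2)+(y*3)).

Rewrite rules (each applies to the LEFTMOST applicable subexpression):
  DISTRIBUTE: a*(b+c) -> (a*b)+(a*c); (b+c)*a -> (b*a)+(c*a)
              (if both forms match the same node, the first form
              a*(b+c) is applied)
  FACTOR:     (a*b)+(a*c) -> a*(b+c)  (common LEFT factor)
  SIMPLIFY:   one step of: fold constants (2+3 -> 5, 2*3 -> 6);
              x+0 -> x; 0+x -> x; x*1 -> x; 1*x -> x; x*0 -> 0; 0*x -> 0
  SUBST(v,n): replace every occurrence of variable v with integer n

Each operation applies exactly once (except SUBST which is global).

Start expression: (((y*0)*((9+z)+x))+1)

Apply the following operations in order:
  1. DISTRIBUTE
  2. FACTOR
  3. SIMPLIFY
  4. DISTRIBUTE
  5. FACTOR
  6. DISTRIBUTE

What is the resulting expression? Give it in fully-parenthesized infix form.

Start: (((y*0)*((9+z)+x))+1)
Apply DISTRIBUTE at L (target: ((y*0)*((9+z)+x))): (((y*0)*((9+z)+x))+1) -> ((((y*0)*(9+z))+((y*0)*x))+1)
Apply FACTOR at L (target: (((y*0)*(9+z))+((y*0)*x))): ((((y*0)*(9+z))+((y*0)*x))+1) -> (((y*0)*((9+z)+x))+1)
Apply SIMPLIFY at LL (target: (y*0)): (((y*0)*((9+z)+x))+1) -> ((0*((9+z)+x))+1)
Apply DISTRIBUTE at L (target: (0*((9+z)+x))): ((0*((9+z)+x))+1) -> (((0*(9+z))+(0*x))+1)
Apply FACTOR at L (target: ((0*(9+z))+(0*x))): (((0*(9+z))+(0*x))+1) -> ((0*((9+z)+x))+1)
Apply DISTRIBUTE at L (target: (0*((9+z)+x))): ((0*((9+z)+x))+1) -> (((0*(9+z))+(0*x))+1)

Answer: (((0*(9+z))+(0*x))+1)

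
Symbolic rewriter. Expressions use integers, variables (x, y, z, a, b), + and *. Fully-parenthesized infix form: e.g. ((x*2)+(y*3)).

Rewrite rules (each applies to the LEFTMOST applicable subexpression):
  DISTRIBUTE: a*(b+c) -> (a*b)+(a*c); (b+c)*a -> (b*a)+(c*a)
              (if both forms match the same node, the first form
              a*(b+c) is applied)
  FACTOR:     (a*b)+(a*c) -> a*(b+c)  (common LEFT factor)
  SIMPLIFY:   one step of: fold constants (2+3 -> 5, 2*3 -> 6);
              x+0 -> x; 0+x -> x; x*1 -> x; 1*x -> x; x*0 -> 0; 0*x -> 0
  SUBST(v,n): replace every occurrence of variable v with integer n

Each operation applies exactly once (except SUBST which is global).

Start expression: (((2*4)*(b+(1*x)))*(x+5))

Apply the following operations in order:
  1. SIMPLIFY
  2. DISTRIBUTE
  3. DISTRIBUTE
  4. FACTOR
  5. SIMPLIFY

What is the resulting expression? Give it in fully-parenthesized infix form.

Start: (((2*4)*(b+(1*x)))*(x+5))
Apply SIMPLIFY at LL (target: (2*4)): (((2*4)*(b+(1*x)))*(x+5)) -> ((8*(b+(1*x)))*(x+5))
Apply DISTRIBUTE at root (target: ((8*(b+(1*x)))*(x+5))): ((8*(b+(1*x)))*(x+5)) -> (((8*(b+(1*x)))*x)+((8*(b+(1*x)))*5))
Apply DISTRIBUTE at LL (target: (8*(b+(1*x)))): (((8*(b+(1*x)))*x)+((8*(b+(1*x)))*5)) -> ((((8*b)+(8*(1*x)))*x)+((8*(b+(1*x)))*5))
Apply FACTOR at LL (target: ((8*b)+(8*(1*x)))): ((((8*b)+(8*(1*x)))*x)+((8*(b+(1*x)))*5)) -> (((8*(b+(1*x)))*x)+((8*(b+(1*x)))*5))
Apply SIMPLIFY at LLRR (target: (1*x)): (((8*(b+(1*x)))*x)+((8*(b+(1*x)))*5)) -> (((8*(b+x))*x)+((8*(b+(1*x)))*5))

Answer: (((8*(b+x))*x)+((8*(b+(1*x)))*5))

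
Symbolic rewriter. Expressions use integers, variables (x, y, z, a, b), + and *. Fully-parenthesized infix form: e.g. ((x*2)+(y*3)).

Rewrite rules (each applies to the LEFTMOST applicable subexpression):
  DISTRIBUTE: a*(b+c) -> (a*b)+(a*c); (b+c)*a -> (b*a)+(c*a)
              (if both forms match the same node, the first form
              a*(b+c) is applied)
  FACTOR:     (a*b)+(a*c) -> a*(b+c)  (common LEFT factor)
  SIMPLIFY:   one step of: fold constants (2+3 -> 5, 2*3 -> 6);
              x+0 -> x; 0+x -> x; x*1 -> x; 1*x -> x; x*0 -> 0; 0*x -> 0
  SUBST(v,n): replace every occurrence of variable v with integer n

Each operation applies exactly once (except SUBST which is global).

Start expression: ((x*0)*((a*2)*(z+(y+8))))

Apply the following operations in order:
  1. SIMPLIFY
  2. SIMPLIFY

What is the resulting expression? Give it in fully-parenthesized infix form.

Answer: 0

Derivation:
Start: ((x*0)*((a*2)*(z+(y+8))))
Apply SIMPLIFY at L (target: (x*0)): ((x*0)*((a*2)*(z+(y+8)))) -> (0*((a*2)*(z+(y+8))))
Apply SIMPLIFY at root (target: (0*((a*2)*(z+(y+8))))): (0*((a*2)*(z+(y+8)))) -> 0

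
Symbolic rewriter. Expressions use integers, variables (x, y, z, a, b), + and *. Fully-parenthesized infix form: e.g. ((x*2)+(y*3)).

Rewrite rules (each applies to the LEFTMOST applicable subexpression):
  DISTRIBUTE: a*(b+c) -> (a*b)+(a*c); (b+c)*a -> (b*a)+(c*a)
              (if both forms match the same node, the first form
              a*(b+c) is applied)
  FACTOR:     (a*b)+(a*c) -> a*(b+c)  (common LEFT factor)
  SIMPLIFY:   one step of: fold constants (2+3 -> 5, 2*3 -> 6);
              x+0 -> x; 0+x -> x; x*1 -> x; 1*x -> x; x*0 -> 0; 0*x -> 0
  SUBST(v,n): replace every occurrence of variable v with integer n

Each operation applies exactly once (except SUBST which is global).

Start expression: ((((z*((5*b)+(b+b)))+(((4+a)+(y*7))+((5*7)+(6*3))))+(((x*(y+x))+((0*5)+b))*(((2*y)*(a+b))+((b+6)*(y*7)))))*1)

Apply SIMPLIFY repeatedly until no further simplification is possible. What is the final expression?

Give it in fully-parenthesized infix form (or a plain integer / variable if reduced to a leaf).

Answer: (((z*((5*b)+(b+b)))+(((4+a)+(y*7))+53))+(((x*(y+x))+b)*(((2*y)*(a+b))+((b+6)*(y*7)))))

Derivation:
Start: ((((z*((5*b)+(b+b)))+(((4+a)+(y*7))+((5*7)+(6*3))))+(((x*(y+x))+((0*5)+b))*(((2*y)*(a+b))+((b+6)*(y*7)))))*1)
Step 1: at root: ((((z*((5*b)+(b+b)))+(((4+a)+(y*7))+((5*7)+(6*3))))+(((x*(y+x))+((0*5)+b))*(((2*y)*(a+b))+((b+6)*(y*7)))))*1) -> (((z*((5*b)+(b+b)))+(((4+a)+(y*7))+((5*7)+(6*3))))+(((x*(y+x))+((0*5)+b))*(((2*y)*(a+b))+((b+6)*(y*7))))); overall: ((((z*((5*b)+(b+b)))+(((4+a)+(y*7))+((5*7)+(6*3))))+(((x*(y+x))+((0*5)+b))*(((2*y)*(a+b))+((b+6)*(y*7)))))*1) -> (((z*((5*b)+(b+b)))+(((4+a)+(y*7))+((5*7)+(6*3))))+(((x*(y+x))+((0*5)+b))*(((2*y)*(a+b))+((b+6)*(y*7)))))
Step 2: at LRRL: (5*7) -> 35; overall: (((z*((5*b)+(b+b)))+(((4+a)+(y*7))+((5*7)+(6*3))))+(((x*(y+x))+((0*5)+b))*(((2*y)*(a+b))+((b+6)*(y*7))))) -> (((z*((5*b)+(b+b)))+(((4+a)+(y*7))+(35+(6*3))))+(((x*(y+x))+((0*5)+b))*(((2*y)*(a+b))+((b+6)*(y*7)))))
Step 3: at LRRR: (6*3) -> 18; overall: (((z*((5*b)+(b+b)))+(((4+a)+(y*7))+(35+(6*3))))+(((x*(y+x))+((0*5)+b))*(((2*y)*(a+b))+((b+6)*(y*7))))) -> (((z*((5*b)+(b+b)))+(((4+a)+(y*7))+(35+18)))+(((x*(y+x))+((0*5)+b))*(((2*y)*(a+b))+((b+6)*(y*7)))))
Step 4: at LRR: (35+18) -> 53; overall: (((z*((5*b)+(b+b)))+(((4+a)+(y*7))+(35+18)))+(((x*(y+x))+((0*5)+b))*(((2*y)*(a+b))+((b+6)*(y*7))))) -> (((z*((5*b)+(b+b)))+(((4+a)+(y*7))+53))+(((x*(y+x))+((0*5)+b))*(((2*y)*(a+b))+((b+6)*(y*7)))))
Step 5: at RLRL: (0*5) -> 0; overall: (((z*((5*b)+(b+b)))+(((4+a)+(y*7))+53))+(((x*(y+x))+((0*5)+b))*(((2*y)*(a+b))+((b+6)*(y*7))))) -> (((z*((5*b)+(b+b)))+(((4+a)+(y*7))+53))+(((x*(y+x))+(0+b))*(((2*y)*(a+b))+((b+6)*(y*7)))))
Step 6: at RLR: (0+b) -> b; overall: (((z*((5*b)+(b+b)))+(((4+a)+(y*7))+53))+(((x*(y+x))+(0+b))*(((2*y)*(a+b))+((b+6)*(y*7))))) -> (((z*((5*b)+(b+b)))+(((4+a)+(y*7))+53))+(((x*(y+x))+b)*(((2*y)*(a+b))+((b+6)*(y*7)))))
Fixed point: (((z*((5*b)+(b+b)))+(((4+a)+(y*7))+53))+(((x*(y+x))+b)*(((2*y)*(a+b))+((b+6)*(y*7)))))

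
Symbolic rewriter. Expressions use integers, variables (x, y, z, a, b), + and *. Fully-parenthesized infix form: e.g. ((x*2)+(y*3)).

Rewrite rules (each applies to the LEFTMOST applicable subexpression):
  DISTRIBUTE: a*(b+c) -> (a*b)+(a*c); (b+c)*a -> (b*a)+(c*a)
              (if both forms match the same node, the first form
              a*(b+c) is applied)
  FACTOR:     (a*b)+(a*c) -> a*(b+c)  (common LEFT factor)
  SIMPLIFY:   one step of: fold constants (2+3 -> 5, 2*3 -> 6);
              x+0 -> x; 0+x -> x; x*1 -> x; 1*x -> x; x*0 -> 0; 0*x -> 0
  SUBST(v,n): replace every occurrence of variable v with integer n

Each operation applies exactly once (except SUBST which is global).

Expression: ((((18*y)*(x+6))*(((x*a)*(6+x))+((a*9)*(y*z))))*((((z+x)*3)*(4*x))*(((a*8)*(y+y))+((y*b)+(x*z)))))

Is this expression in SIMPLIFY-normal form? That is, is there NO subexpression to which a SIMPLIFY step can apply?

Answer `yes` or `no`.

Expression: ((((18*y)*(x+6))*(((x*a)*(6+x))+((a*9)*(y*z))))*((((z+x)*3)*(4*x))*(((a*8)*(y+y))+((y*b)+(x*z)))))
Scanning for simplifiable subexpressions (pre-order)...
  at root: ((((18*y)*(x+6))*(((x*a)*(6+x))+((a*9)*(y*z))))*((((z+x)*3)*(4*x))*(((a*8)*(y+y))+((y*b)+(x*z))))) (not simplifiable)
  at L: (((18*y)*(x+6))*(((x*a)*(6+x))+((a*9)*(y*z)))) (not simplifiable)
  at LL: ((18*y)*(x+6)) (not simplifiable)
  at LLL: (18*y) (not simplifiable)
  at LLR: (x+6) (not simplifiable)
  at LR: (((x*a)*(6+x))+((a*9)*(y*z))) (not simplifiable)
  at LRL: ((x*a)*(6+x)) (not simplifiable)
  at LRLL: (x*a) (not simplifiable)
  at LRLR: (6+x) (not simplifiable)
  at LRR: ((a*9)*(y*z)) (not simplifiable)
  at LRRL: (a*9) (not simplifiable)
  at LRRR: (y*z) (not simplifiable)
  at R: ((((z+x)*3)*(4*x))*(((a*8)*(y+y))+((y*b)+(x*z)))) (not simplifiable)
  at RL: (((z+x)*3)*(4*x)) (not simplifiable)
  at RLL: ((z+x)*3) (not simplifiable)
  at RLLL: (z+x) (not simplifiable)
  at RLR: (4*x) (not simplifiable)
  at RR: (((a*8)*(y+y))+((y*b)+(x*z))) (not simplifiable)
  at RRL: ((a*8)*(y+y)) (not simplifiable)
  at RRLL: (a*8) (not simplifiable)
  at RRLR: (y+y) (not simplifiable)
  at RRR: ((y*b)+(x*z)) (not simplifiable)
  at RRRL: (y*b) (not simplifiable)
  at RRRR: (x*z) (not simplifiable)
Result: no simplifiable subexpression found -> normal form.

Answer: yes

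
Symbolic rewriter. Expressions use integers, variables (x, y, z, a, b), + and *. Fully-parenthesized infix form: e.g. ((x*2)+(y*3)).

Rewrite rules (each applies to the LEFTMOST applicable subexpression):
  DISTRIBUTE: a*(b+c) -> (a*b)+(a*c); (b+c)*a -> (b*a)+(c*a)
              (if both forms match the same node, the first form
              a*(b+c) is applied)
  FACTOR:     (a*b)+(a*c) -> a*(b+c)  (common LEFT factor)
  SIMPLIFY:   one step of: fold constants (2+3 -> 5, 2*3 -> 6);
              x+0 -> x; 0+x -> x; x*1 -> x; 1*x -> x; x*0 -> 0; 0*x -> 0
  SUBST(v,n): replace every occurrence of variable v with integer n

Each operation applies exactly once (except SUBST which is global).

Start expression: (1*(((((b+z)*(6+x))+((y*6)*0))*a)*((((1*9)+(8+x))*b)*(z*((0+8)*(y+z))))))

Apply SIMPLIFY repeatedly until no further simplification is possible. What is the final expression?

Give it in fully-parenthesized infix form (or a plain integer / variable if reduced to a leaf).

Start: (1*(((((b+z)*(6+x))+((y*6)*0))*a)*((((1*9)+(8+x))*b)*(z*((0+8)*(y+z))))))
Step 1: at root: (1*(((((b+z)*(6+x))+((y*6)*0))*a)*((((1*9)+(8+x))*b)*(z*((0+8)*(y+z)))))) -> (((((b+z)*(6+x))+((y*6)*0))*a)*((((1*9)+(8+x))*b)*(z*((0+8)*(y+z))))); overall: (1*(((((b+z)*(6+x))+((y*6)*0))*a)*((((1*9)+(8+x))*b)*(z*((0+8)*(y+z)))))) -> (((((b+z)*(6+x))+((y*6)*0))*a)*((((1*9)+(8+x))*b)*(z*((0+8)*(y+z)))))
Step 2: at LLR: ((y*6)*0) -> 0; overall: (((((b+z)*(6+x))+((y*6)*0))*a)*((((1*9)+(8+x))*b)*(z*((0+8)*(y+z))))) -> (((((b+z)*(6+x))+0)*a)*((((1*9)+(8+x))*b)*(z*((0+8)*(y+z)))))
Step 3: at LL: (((b+z)*(6+x))+0) -> ((b+z)*(6+x)); overall: (((((b+z)*(6+x))+0)*a)*((((1*9)+(8+x))*b)*(z*((0+8)*(y+z))))) -> ((((b+z)*(6+x))*a)*((((1*9)+(8+x))*b)*(z*((0+8)*(y+z)))))
Step 4: at RLLL: (1*9) -> 9; overall: ((((b+z)*(6+x))*a)*((((1*9)+(8+x))*b)*(z*((0+8)*(y+z))))) -> ((((b+z)*(6+x))*a)*(((9+(8+x))*b)*(z*((0+8)*(y+z)))))
Step 5: at RRRL: (0+8) -> 8; overall: ((((b+z)*(6+x))*a)*(((9+(8+x))*b)*(z*((0+8)*(y+z))))) -> ((((b+z)*(6+x))*a)*(((9+(8+x))*b)*(z*(8*(y+z)))))
Fixed point: ((((b+z)*(6+x))*a)*(((9+(8+x))*b)*(z*(8*(y+z)))))

Answer: ((((b+z)*(6+x))*a)*(((9+(8+x))*b)*(z*(8*(y+z)))))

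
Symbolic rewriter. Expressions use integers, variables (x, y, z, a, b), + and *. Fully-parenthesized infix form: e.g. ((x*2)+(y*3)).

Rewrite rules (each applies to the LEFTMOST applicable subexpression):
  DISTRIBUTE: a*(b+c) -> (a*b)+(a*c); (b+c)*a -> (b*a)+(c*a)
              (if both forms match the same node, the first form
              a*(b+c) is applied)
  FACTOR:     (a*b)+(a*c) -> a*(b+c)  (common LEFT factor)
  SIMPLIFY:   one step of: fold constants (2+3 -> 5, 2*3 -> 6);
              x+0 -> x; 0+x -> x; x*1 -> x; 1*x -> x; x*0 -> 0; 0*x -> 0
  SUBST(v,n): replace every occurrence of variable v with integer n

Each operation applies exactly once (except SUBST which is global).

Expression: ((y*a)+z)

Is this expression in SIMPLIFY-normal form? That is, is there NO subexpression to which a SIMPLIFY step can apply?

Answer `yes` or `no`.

Expression: ((y*a)+z)
Scanning for simplifiable subexpressions (pre-order)...
  at root: ((y*a)+z) (not simplifiable)
  at L: (y*a) (not simplifiable)
Result: no simplifiable subexpression found -> normal form.

Answer: yes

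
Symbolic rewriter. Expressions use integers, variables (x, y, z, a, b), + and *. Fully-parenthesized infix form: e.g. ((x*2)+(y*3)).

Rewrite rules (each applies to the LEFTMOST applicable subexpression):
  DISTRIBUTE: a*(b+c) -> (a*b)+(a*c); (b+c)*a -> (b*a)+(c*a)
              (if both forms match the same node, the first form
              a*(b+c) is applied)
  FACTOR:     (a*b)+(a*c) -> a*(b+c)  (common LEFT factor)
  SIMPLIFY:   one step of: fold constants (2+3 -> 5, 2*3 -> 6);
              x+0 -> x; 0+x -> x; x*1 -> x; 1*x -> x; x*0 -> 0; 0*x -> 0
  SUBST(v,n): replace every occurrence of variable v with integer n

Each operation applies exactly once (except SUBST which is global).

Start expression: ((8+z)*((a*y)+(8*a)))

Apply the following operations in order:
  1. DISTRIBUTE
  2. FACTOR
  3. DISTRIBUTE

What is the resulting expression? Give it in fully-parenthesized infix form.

Start: ((8+z)*((a*y)+(8*a)))
Apply DISTRIBUTE at root (target: ((8+z)*((a*y)+(8*a)))): ((8+z)*((a*y)+(8*a))) -> (((8+z)*(a*y))+((8+z)*(8*a)))
Apply FACTOR at root (target: (((8+z)*(a*y))+((8+z)*(8*a)))): (((8+z)*(a*y))+((8+z)*(8*a))) -> ((8+z)*((a*y)+(8*a)))
Apply DISTRIBUTE at root (target: ((8+z)*((a*y)+(8*a)))): ((8+z)*((a*y)+(8*a))) -> (((8+z)*(a*y))+((8+z)*(8*a)))

Answer: (((8+z)*(a*y))+((8+z)*(8*a)))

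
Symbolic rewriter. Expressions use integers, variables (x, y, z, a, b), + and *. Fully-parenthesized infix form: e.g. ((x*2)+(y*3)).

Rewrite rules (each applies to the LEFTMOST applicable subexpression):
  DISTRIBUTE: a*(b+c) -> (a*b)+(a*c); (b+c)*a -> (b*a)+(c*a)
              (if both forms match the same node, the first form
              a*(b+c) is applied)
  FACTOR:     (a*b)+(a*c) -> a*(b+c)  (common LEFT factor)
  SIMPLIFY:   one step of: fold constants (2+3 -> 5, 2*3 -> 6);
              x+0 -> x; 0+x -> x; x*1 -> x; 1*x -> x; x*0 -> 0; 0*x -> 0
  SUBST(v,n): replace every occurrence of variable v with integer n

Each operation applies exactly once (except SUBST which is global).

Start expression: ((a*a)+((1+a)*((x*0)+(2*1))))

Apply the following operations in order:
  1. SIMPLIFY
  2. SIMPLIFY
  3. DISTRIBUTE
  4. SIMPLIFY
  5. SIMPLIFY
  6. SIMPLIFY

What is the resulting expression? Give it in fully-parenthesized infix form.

Start: ((a*a)+((1+a)*((x*0)+(2*1))))
Apply SIMPLIFY at RRL (target: (x*0)): ((a*a)+((1+a)*((x*0)+(2*1)))) -> ((a*a)+((1+a)*(0+(2*1))))
Apply SIMPLIFY at RR (target: (0+(2*1))): ((a*a)+((1+a)*(0+(2*1)))) -> ((a*a)+((1+a)*(2*1)))
Apply DISTRIBUTE at R (target: ((1+a)*(2*1))): ((a*a)+((1+a)*(2*1))) -> ((a*a)+((1*(2*1))+(a*(2*1))))
Apply SIMPLIFY at RL (target: (1*(2*1))): ((a*a)+((1*(2*1))+(a*(2*1)))) -> ((a*a)+((2*1)+(a*(2*1))))
Apply SIMPLIFY at RL (target: (2*1)): ((a*a)+((2*1)+(a*(2*1)))) -> ((a*a)+(2+(a*(2*1))))
Apply SIMPLIFY at RRR (target: (2*1)): ((a*a)+(2+(a*(2*1)))) -> ((a*a)+(2+(a*2)))

Answer: ((a*a)+(2+(a*2)))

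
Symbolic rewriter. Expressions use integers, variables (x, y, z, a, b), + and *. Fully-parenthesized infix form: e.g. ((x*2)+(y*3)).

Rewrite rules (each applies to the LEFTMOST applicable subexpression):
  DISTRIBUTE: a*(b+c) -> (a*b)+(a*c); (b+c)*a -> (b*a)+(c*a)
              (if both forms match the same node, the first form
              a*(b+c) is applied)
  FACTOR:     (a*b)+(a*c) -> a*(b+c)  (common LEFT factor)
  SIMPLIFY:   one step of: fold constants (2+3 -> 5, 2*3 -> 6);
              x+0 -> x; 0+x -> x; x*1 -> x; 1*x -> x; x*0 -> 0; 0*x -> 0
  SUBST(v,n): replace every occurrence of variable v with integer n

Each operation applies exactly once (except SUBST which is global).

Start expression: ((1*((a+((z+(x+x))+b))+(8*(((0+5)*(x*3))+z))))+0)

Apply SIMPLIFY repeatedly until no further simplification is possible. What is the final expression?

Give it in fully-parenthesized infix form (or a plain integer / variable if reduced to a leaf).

Start: ((1*((a+((z+(x+x))+b))+(8*(((0+5)*(x*3))+z))))+0)
Step 1: at root: ((1*((a+((z+(x+x))+b))+(8*(((0+5)*(x*3))+z))))+0) -> (1*((a+((z+(x+x))+b))+(8*(((0+5)*(x*3))+z)))); overall: ((1*((a+((z+(x+x))+b))+(8*(((0+5)*(x*3))+z))))+0) -> (1*((a+((z+(x+x))+b))+(8*(((0+5)*(x*3))+z))))
Step 2: at root: (1*((a+((z+(x+x))+b))+(8*(((0+5)*(x*3))+z)))) -> ((a+((z+(x+x))+b))+(8*(((0+5)*(x*3))+z))); overall: (1*((a+((z+(x+x))+b))+(8*(((0+5)*(x*3))+z)))) -> ((a+((z+(x+x))+b))+(8*(((0+5)*(x*3))+z)))
Step 3: at RRLL: (0+5) -> 5; overall: ((a+((z+(x+x))+b))+(8*(((0+5)*(x*3))+z))) -> ((a+((z+(x+x))+b))+(8*((5*(x*3))+z)))
Fixed point: ((a+((z+(x+x))+b))+(8*((5*(x*3))+z)))

Answer: ((a+((z+(x+x))+b))+(8*((5*(x*3))+z)))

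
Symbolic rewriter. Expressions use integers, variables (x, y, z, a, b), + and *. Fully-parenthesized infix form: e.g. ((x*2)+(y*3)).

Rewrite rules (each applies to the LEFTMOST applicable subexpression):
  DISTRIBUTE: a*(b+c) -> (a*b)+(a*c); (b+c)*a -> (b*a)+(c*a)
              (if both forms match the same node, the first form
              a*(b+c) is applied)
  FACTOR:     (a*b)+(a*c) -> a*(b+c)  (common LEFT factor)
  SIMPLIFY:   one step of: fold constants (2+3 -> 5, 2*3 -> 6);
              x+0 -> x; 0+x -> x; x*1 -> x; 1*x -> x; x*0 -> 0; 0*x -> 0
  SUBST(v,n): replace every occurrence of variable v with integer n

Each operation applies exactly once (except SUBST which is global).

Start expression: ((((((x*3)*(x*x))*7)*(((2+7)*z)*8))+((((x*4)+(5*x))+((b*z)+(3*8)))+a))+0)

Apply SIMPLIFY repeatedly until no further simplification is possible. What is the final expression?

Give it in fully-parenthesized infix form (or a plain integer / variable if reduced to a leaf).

Start: ((((((x*3)*(x*x))*7)*(((2+7)*z)*8))+((((x*4)+(5*x))+((b*z)+(3*8)))+a))+0)
Step 1: at root: ((((((x*3)*(x*x))*7)*(((2+7)*z)*8))+((((x*4)+(5*x))+((b*z)+(3*8)))+a))+0) -> (((((x*3)*(x*x))*7)*(((2+7)*z)*8))+((((x*4)+(5*x))+((b*z)+(3*8)))+a)); overall: ((((((x*3)*(x*x))*7)*(((2+7)*z)*8))+((((x*4)+(5*x))+((b*z)+(3*8)))+a))+0) -> (((((x*3)*(x*x))*7)*(((2+7)*z)*8))+((((x*4)+(5*x))+((b*z)+(3*8)))+a))
Step 2: at LRLL: (2+7) -> 9; overall: (((((x*3)*(x*x))*7)*(((2+7)*z)*8))+((((x*4)+(5*x))+((b*z)+(3*8)))+a)) -> (((((x*3)*(x*x))*7)*((9*z)*8))+((((x*4)+(5*x))+((b*z)+(3*8)))+a))
Step 3: at RLRR: (3*8) -> 24; overall: (((((x*3)*(x*x))*7)*((9*z)*8))+((((x*4)+(5*x))+((b*z)+(3*8)))+a)) -> (((((x*3)*(x*x))*7)*((9*z)*8))+((((x*4)+(5*x))+((b*z)+24))+a))
Fixed point: (((((x*3)*(x*x))*7)*((9*z)*8))+((((x*4)+(5*x))+((b*z)+24))+a))

Answer: (((((x*3)*(x*x))*7)*((9*z)*8))+((((x*4)+(5*x))+((b*z)+24))+a))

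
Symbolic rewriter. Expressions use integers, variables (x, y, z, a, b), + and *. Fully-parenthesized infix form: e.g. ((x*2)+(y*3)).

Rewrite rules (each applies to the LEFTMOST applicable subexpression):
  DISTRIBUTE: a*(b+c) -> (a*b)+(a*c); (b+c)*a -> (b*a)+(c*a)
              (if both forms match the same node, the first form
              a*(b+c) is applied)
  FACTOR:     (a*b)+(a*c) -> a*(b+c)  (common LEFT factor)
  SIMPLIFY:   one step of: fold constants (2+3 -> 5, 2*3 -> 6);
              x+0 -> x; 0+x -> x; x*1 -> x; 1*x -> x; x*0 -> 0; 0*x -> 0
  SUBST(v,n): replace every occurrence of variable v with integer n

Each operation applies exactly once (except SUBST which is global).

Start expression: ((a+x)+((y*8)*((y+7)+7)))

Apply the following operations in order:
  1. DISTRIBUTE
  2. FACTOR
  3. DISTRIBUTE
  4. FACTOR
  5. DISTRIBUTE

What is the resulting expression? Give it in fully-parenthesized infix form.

Answer: ((a+x)+(((y*8)*(y+7))+((y*8)*7)))

Derivation:
Start: ((a+x)+((y*8)*((y+7)+7)))
Apply DISTRIBUTE at R (target: ((y*8)*((y+7)+7))): ((a+x)+((y*8)*((y+7)+7))) -> ((a+x)+(((y*8)*(y+7))+((y*8)*7)))
Apply FACTOR at R (target: (((y*8)*(y+7))+((y*8)*7))): ((a+x)+(((y*8)*(y+7))+((y*8)*7))) -> ((a+x)+((y*8)*((y+7)+7)))
Apply DISTRIBUTE at R (target: ((y*8)*((y+7)+7))): ((a+x)+((y*8)*((y+7)+7))) -> ((a+x)+(((y*8)*(y+7))+((y*8)*7)))
Apply FACTOR at R (target: (((y*8)*(y+7))+((y*8)*7))): ((a+x)+(((y*8)*(y+7))+((y*8)*7))) -> ((a+x)+((y*8)*((y+7)+7)))
Apply DISTRIBUTE at R (target: ((y*8)*((y+7)+7))): ((a+x)+((y*8)*((y+7)+7))) -> ((a+x)+(((y*8)*(y+7))+((y*8)*7)))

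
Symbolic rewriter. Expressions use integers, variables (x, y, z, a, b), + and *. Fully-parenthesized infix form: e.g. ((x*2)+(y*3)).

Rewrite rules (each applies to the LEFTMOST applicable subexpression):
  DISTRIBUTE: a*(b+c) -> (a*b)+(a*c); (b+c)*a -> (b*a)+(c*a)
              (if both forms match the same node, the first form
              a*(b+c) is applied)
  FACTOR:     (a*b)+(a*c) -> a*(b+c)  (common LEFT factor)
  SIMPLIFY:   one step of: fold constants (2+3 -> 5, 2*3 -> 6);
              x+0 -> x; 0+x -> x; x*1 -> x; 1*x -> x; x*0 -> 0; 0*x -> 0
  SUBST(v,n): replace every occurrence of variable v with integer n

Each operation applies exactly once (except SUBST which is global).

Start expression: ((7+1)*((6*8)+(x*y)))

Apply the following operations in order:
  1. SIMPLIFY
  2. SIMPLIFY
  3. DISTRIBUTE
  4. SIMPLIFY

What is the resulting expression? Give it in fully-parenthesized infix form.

Answer: (384+(8*(x*y)))

Derivation:
Start: ((7+1)*((6*8)+(x*y)))
Apply SIMPLIFY at L (target: (7+1)): ((7+1)*((6*8)+(x*y))) -> (8*((6*8)+(x*y)))
Apply SIMPLIFY at RL (target: (6*8)): (8*((6*8)+(x*y))) -> (8*(48+(x*y)))
Apply DISTRIBUTE at root (target: (8*(48+(x*y)))): (8*(48+(x*y))) -> ((8*48)+(8*(x*y)))
Apply SIMPLIFY at L (target: (8*48)): ((8*48)+(8*(x*y))) -> (384+(8*(x*y)))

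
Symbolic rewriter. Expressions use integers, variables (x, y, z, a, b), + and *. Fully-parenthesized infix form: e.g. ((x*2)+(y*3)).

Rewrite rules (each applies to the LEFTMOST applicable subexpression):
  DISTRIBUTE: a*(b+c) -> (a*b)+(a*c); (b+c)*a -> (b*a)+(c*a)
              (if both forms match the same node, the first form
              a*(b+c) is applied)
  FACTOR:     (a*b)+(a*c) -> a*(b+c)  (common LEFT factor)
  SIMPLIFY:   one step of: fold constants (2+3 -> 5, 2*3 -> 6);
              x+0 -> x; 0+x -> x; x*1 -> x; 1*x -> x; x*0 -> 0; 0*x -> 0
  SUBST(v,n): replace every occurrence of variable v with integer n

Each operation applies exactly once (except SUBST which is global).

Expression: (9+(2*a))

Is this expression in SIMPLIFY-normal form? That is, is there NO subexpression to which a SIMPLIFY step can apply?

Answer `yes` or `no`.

Expression: (9+(2*a))
Scanning for simplifiable subexpressions (pre-order)...
  at root: (9+(2*a)) (not simplifiable)
  at R: (2*a) (not simplifiable)
Result: no simplifiable subexpression found -> normal form.

Answer: yes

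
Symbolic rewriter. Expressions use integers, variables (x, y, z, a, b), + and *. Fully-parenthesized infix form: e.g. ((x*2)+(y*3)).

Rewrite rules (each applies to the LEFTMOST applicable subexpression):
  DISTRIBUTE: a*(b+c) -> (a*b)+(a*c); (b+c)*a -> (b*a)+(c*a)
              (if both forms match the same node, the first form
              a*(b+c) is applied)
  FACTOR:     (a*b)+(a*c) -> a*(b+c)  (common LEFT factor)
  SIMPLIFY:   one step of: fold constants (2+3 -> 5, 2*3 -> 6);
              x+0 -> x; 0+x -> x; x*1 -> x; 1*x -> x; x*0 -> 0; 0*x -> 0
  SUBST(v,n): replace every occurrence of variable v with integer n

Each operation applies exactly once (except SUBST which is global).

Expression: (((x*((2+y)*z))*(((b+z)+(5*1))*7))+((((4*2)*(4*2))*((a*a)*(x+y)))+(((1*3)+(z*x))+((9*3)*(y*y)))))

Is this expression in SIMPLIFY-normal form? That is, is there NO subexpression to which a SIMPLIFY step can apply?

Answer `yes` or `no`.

Answer: no

Derivation:
Expression: (((x*((2+y)*z))*(((b+z)+(5*1))*7))+((((4*2)*(4*2))*((a*a)*(x+y)))+(((1*3)+(z*x))+((9*3)*(y*y)))))
Scanning for simplifiable subexpressions (pre-order)...
  at root: (((x*((2+y)*z))*(((b+z)+(5*1))*7))+((((4*2)*(4*2))*((a*a)*(x+y)))+(((1*3)+(z*x))+((9*3)*(y*y))))) (not simplifiable)
  at L: ((x*((2+y)*z))*(((b+z)+(5*1))*7)) (not simplifiable)
  at LL: (x*((2+y)*z)) (not simplifiable)
  at LLR: ((2+y)*z) (not simplifiable)
  at LLRL: (2+y) (not simplifiable)
  at LR: (((b+z)+(5*1))*7) (not simplifiable)
  at LRL: ((b+z)+(5*1)) (not simplifiable)
  at LRLL: (b+z) (not simplifiable)
  at LRLR: (5*1) (SIMPLIFIABLE)
  at R: ((((4*2)*(4*2))*((a*a)*(x+y)))+(((1*3)+(z*x))+((9*3)*(y*y)))) (not simplifiable)
  at RL: (((4*2)*(4*2))*((a*a)*(x+y))) (not simplifiable)
  at RLL: ((4*2)*(4*2)) (not simplifiable)
  at RLLL: (4*2) (SIMPLIFIABLE)
  at RLLR: (4*2) (SIMPLIFIABLE)
  at RLR: ((a*a)*(x+y)) (not simplifiable)
  at RLRL: (a*a) (not simplifiable)
  at RLRR: (x+y) (not simplifiable)
  at RR: (((1*3)+(z*x))+((9*3)*(y*y))) (not simplifiable)
  at RRL: ((1*3)+(z*x)) (not simplifiable)
  at RRLL: (1*3) (SIMPLIFIABLE)
  at RRLR: (z*x) (not simplifiable)
  at RRR: ((9*3)*(y*y)) (not simplifiable)
  at RRRL: (9*3) (SIMPLIFIABLE)
  at RRRR: (y*y) (not simplifiable)
Found simplifiable subexpr at path LRLR: (5*1)
One SIMPLIFY step would give: (((x*((2+y)*z))*(((b+z)+5)*7))+((((4*2)*(4*2))*((a*a)*(x+y)))+(((1*3)+(z*x))+((9*3)*(y*y)))))
-> NOT in normal form.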